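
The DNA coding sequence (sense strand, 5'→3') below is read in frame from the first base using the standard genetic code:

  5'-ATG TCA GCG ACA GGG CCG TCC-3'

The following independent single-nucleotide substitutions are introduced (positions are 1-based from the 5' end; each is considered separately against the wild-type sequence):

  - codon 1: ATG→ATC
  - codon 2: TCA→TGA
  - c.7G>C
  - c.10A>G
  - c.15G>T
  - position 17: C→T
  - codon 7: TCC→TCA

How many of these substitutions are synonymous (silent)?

Codon 1: ATG (Met) → ATC (Ile) — missense.
Codon 2: TCA (Ser) → TGA (Stop) — nonsense.
Codon 3: GCG (Ala) → CCG (Pro) — missense.
Codon 4: ACA (Thr) → GCA (Ala) — missense.
Codon 5: GGG (Gly) → GGT (Gly) — synonymous.
Codon 6: CCG (Pro) → CTG (Leu) — missense.
Codon 7: TCC (Ser) → TCA (Ser) — synonymous.
Synonymous: 2 of 7.

2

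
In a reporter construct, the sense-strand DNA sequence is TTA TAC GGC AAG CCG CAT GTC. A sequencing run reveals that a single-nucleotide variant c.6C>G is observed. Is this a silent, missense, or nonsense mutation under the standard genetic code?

Position 6 falls in codon 2: TAC → Tyr.
After the substitution the codon is TAG → Stop.
The new codon is a stop codon, so this is a nonsense mutation.

nonsense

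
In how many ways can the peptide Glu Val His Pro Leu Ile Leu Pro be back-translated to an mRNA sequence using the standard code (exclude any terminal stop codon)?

27648

Glu: 2 codons.
Val: 4 codons.
His: 2 codons.
Pro: 4 codons.
Leu: 6 codons.
Ile: 3 codons.
Leu: 6 codons.
Pro: 4 codons.
2 × 4 × 2 × 4 × 6 × 3 × 6 × 4 = 27648.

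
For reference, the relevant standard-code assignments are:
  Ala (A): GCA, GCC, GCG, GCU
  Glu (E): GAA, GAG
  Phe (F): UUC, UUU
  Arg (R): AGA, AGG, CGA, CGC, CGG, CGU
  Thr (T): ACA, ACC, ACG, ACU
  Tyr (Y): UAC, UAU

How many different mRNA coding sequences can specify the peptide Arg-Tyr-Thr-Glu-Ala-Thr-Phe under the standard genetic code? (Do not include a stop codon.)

Arg: 6 codons.
Tyr: 2 codons.
Thr: 4 codons.
Glu: 2 codons.
Ala: 4 codons.
Thr: 4 codons.
Phe: 2 codons.
6 × 2 × 4 × 2 × 4 × 4 × 2 = 3072.

3072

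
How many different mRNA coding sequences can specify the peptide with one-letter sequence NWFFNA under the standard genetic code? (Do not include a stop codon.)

64

Asn: 2 codons.
Trp: 1 codon.
Phe: 2 codons.
Phe: 2 codons.
Asn: 2 codons.
Ala: 4 codons.
2 × 1 × 2 × 2 × 2 × 4 = 64.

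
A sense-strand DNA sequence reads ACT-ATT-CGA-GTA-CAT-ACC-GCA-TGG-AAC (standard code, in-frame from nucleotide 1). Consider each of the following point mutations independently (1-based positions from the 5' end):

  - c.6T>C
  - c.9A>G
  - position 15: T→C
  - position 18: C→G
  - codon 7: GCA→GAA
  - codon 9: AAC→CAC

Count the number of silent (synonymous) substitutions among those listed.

Codon 2: ATT (Ile) → ATC (Ile) — synonymous.
Codon 3: CGA (Arg) → CGG (Arg) — synonymous.
Codon 5: CAT (His) → CAC (His) — synonymous.
Codon 6: ACC (Thr) → ACG (Thr) — synonymous.
Codon 7: GCA (Ala) → GAA (Glu) — missense.
Codon 9: AAC (Asn) → CAC (His) — missense.
Synonymous: 4 of 6.

4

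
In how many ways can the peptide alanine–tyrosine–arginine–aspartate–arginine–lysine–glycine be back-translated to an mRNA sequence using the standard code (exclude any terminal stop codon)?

4608

Ala: 4 codons.
Tyr: 2 codons.
Arg: 6 codons.
Asp: 2 codons.
Arg: 6 codons.
Lys: 2 codons.
Gly: 4 codons.
4 × 2 × 6 × 2 × 6 × 2 × 4 = 4608.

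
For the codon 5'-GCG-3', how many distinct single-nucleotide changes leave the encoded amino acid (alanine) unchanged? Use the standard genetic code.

Position 1: none → 0 synonymous.
Position 2: none → 0 synonymous.
Position 3: GCU, GCC, GCA → 3 synonymous.
Total: 0 + 0 + 3 = 3.

3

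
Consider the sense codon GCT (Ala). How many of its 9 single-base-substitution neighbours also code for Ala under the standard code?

Position 1: none → 0 synonymous.
Position 2: none → 0 synonymous.
Position 3: GCC, GCA, GCG → 3 synonymous.
Total: 0 + 0 + 3 = 3.

3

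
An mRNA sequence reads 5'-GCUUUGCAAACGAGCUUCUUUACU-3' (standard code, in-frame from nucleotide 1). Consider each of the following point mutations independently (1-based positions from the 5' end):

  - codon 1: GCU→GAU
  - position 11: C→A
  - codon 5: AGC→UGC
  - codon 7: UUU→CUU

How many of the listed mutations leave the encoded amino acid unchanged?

Codon 1: GCU (Ala) → GAU (Asp) — missense.
Codon 4: ACG (Thr) → AAG (Lys) — missense.
Codon 5: AGC (Ser) → UGC (Cys) — missense.
Codon 7: UUU (Phe) → CUU (Leu) — missense.
Synonymous: 0 of 4.

0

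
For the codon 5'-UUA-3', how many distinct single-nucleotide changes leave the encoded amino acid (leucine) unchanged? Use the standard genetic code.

2

Position 1: CUA → 1 synonymous.
Position 2: none → 0 synonymous.
Position 3: UUG → 1 synonymous.
Total: 1 + 0 + 1 = 2.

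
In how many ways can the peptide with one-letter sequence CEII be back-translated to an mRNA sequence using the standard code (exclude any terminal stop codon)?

Cys: 2 codons.
Glu: 2 codons.
Ile: 3 codons.
Ile: 3 codons.
2 × 2 × 3 × 3 = 36.

36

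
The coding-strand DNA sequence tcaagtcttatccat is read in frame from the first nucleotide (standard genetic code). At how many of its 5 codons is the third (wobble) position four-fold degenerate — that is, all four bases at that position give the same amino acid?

Codon 1 TCA (Ser): third position 4-fold.
Codon 2 AGT (Ser): third position 2-fold.
Codon 3 CTT (Leu): third position 4-fold.
Codon 4 ATC (Ile): third position 3-fold.
Codon 5 CAT (His): third position 2-fold.
Four-fold degenerate third positions: 2.

2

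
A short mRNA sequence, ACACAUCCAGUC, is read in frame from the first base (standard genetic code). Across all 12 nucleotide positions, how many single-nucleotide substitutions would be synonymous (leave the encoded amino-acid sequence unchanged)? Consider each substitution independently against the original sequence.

10

Codon 1 (ACA, Thr): 3 synonymous substitutions.
Codon 2 (CAU, His): 1 synonymous substitution.
Codon 3 (CCA, Pro): 3 synonymous substitutions.
Codon 4 (GUC, Val): 3 synonymous substitutions.
Total: 3 + 1 + 3 + 3 = 10.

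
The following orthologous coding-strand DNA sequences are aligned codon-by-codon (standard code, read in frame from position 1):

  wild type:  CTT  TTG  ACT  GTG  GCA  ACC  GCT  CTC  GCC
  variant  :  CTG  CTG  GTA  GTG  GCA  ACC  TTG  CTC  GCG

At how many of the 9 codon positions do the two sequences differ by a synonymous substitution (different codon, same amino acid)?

Codon 1: CTT Leu / CTG Leu — synonymous.
Codon 2: TTG Leu / CTG Leu — synonymous.
Codon 3: ACT Thr / GTA Val — nonsynonymous.
Codon 4: GTG Val / GTG Val — identical.
Codon 5: GCA Ala / GCA Ala — identical.
Codon 6: ACC Thr / ACC Thr — identical.
Codon 7: GCT Ala / TTG Leu — nonsynonymous.
Codon 8: CTC Leu / CTC Leu — identical.
Codon 9: GCC Ala / GCG Ala — synonymous.
Synonymous differences: 3.

3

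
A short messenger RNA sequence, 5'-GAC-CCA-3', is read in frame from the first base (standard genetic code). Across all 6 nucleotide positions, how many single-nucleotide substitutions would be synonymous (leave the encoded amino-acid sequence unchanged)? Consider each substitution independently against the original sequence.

Codon 1 (GAC, Asp): 1 synonymous substitution.
Codon 2 (CCA, Pro): 3 synonymous substitutions.
Total: 1 + 3 = 4.

4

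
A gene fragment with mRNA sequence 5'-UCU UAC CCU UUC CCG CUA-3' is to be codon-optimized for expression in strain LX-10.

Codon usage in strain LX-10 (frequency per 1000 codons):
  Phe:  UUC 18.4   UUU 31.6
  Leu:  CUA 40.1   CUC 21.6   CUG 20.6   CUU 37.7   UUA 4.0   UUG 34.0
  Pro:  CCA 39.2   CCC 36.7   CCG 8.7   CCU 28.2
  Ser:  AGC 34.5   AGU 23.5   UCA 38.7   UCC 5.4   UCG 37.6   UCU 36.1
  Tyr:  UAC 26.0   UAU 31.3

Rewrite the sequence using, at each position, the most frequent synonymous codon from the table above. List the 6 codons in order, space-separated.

Codon 1 (Ser): best is UCA at 38.7.
Codon 2 (Tyr): best is UAU at 31.3.
Codon 3 (Pro): best is CCA at 39.2.
Codon 4 (Phe): best is UUU at 31.6.
Codon 5 (Pro): best is CCA at 39.2.
Codon 6 (Leu): best is CUA at 40.1.

UCA UAU CCA UUU CCA CUA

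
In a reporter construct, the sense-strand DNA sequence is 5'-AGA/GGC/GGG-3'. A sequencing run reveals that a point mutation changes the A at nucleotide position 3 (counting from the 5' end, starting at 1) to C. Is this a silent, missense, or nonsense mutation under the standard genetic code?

Position 3 falls in codon 1: AGA → Arg.
After the substitution the codon is AGC → Ser.
Arg ≠ Ser, so this is a missense mutation.

missense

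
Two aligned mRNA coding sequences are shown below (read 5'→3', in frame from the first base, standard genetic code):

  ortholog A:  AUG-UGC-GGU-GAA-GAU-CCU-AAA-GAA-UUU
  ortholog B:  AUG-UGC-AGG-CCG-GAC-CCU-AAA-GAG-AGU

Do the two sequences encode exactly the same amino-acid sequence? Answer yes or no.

Codon 1: AUG Met / AUG Met — identical.
Codon 2: UGC Cys / UGC Cys — identical.
Codon 3: GGU Gly / AGG Arg — nonsynonymous.
Codon 4: GAA Glu / CCG Pro — nonsynonymous.
Codon 5: GAU Asp / GAC Asp — synonymous.
Codon 6: CCU Pro / CCU Pro — identical.
Codon 7: AAA Lys / AAA Lys — identical.
Codon 8: GAA Glu / GAG Glu — synonymous.
Codon 9: UUU Phe / AGU Ser — nonsynonymous.
Nonsynonymous differences: 3 → different protein.

no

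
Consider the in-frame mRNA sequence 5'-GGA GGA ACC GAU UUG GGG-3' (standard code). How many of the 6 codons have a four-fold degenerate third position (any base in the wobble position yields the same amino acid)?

4

Codon 1 GGA (Gly): third position 4-fold.
Codon 2 GGA (Gly): third position 4-fold.
Codon 3 ACC (Thr): third position 4-fold.
Codon 4 GAU (Asp): third position 2-fold.
Codon 5 UUG (Leu): third position 2-fold.
Codon 6 GGG (Gly): third position 4-fold.
Four-fold degenerate third positions: 4.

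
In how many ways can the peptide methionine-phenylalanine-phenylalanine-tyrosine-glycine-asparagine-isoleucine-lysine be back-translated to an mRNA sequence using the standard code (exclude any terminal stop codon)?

384

Met: 1 codon.
Phe: 2 codons.
Phe: 2 codons.
Tyr: 2 codons.
Gly: 4 codons.
Asn: 2 codons.
Ile: 3 codons.
Lys: 2 codons.
1 × 2 × 2 × 2 × 4 × 2 × 3 × 2 = 384.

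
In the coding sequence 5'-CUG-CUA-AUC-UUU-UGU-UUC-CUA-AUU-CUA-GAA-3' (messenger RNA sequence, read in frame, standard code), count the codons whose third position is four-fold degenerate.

Codon 1 CUG (Leu): third position 4-fold.
Codon 2 CUA (Leu): third position 4-fold.
Codon 3 AUC (Ile): third position 3-fold.
Codon 4 UUU (Phe): third position 2-fold.
Codon 5 UGU (Cys): third position 2-fold.
Codon 6 UUC (Phe): third position 2-fold.
Codon 7 CUA (Leu): third position 4-fold.
Codon 8 AUU (Ile): third position 3-fold.
Codon 9 CUA (Leu): third position 4-fold.
Codon 10 GAA (Glu): third position 2-fold.
Four-fold degenerate third positions: 4.

4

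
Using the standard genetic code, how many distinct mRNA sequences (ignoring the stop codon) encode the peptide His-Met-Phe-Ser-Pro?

96

His: 2 codons.
Met: 1 codon.
Phe: 2 codons.
Ser: 6 codons.
Pro: 4 codons.
2 × 1 × 2 × 6 × 4 = 96.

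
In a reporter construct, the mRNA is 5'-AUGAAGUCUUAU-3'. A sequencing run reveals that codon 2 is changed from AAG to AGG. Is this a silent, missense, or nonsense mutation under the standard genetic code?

Position 5 falls in codon 2: AAG → Lys.
After the substitution the codon is AGG → Arg.
Lys ≠ Arg, so this is a missense mutation.

missense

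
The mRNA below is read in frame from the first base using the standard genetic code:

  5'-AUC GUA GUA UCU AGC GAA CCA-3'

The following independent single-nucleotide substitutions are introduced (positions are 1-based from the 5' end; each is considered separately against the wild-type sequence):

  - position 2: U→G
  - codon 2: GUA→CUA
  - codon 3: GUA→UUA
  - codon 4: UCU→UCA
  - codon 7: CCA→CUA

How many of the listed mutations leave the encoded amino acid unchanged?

Codon 1: AUC (Ile) → AGC (Ser) — missense.
Codon 2: GUA (Val) → CUA (Leu) — missense.
Codon 3: GUA (Val) → UUA (Leu) — missense.
Codon 4: UCU (Ser) → UCA (Ser) — synonymous.
Codon 7: CCA (Pro) → CUA (Leu) — missense.
Synonymous: 1 of 5.

1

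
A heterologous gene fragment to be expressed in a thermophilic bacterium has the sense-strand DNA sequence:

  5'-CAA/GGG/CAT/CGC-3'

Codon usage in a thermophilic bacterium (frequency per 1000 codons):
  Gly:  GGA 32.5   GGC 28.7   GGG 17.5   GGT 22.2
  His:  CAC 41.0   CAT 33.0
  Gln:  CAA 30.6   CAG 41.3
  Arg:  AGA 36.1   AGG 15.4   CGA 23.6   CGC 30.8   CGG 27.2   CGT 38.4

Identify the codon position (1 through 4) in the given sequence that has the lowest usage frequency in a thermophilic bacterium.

2

Codon 1 CAA (Gln): 30.6 per 1000.
Codon 2 GGG (Gly): 17.5 per 1000.
Codon 3 CAT (His): 33.0 per 1000.
Codon 4 CGC (Arg): 30.8 per 1000.
Lowest frequency is 17.5 at codon 2.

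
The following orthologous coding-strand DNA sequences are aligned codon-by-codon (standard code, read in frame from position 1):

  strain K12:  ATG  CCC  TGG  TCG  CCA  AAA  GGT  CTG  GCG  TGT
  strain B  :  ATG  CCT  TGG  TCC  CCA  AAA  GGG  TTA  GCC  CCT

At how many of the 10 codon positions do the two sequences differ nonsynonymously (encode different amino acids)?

Codon 1: ATG Met / ATG Met — identical.
Codon 2: CCC Pro / CCT Pro — synonymous.
Codon 3: TGG Trp / TGG Trp — identical.
Codon 4: TCG Ser / TCC Ser — synonymous.
Codon 5: CCA Pro / CCA Pro — identical.
Codon 6: AAA Lys / AAA Lys — identical.
Codon 7: GGT Gly / GGG Gly — synonymous.
Codon 8: CTG Leu / TTA Leu — synonymous.
Codon 9: GCG Ala / GCC Ala — synonymous.
Codon 10: TGT Cys / CCT Pro — nonsynonymous.
Nonsynonymous differences: 1.

1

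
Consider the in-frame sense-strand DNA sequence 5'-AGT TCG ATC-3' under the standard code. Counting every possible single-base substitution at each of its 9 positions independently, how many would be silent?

6

Codon 1 (AGT, Ser): 1 synonymous substitution.
Codon 2 (TCG, Ser): 3 synonymous substitutions.
Codon 3 (ATC, Ile): 2 synonymous substitutions.
Total: 1 + 3 + 2 = 6.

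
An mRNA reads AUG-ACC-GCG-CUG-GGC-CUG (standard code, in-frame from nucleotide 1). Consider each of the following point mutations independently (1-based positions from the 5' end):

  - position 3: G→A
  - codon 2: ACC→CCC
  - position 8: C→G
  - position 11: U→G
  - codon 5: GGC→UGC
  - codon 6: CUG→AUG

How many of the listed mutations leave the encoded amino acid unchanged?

0

Codon 1: AUG (Met) → AUA (Ile) — missense.
Codon 2: ACC (Thr) → CCC (Pro) — missense.
Codon 3: GCG (Ala) → GGG (Gly) — missense.
Codon 4: CUG (Leu) → CGG (Arg) — missense.
Codon 5: GGC (Gly) → UGC (Cys) — missense.
Codon 6: CUG (Leu) → AUG (Met) — missense.
Synonymous: 0 of 6.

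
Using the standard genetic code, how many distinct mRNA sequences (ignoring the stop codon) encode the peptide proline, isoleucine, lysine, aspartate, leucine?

288

Pro: 4 codons.
Ile: 3 codons.
Lys: 2 codons.
Asp: 2 codons.
Leu: 6 codons.
4 × 3 × 2 × 2 × 6 = 288.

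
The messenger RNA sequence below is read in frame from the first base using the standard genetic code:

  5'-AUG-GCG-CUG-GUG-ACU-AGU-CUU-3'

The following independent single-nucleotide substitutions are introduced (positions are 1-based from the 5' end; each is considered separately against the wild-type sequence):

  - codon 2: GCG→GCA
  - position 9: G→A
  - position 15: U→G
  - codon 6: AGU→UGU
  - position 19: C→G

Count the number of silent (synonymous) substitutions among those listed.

Codon 2: GCG (Ala) → GCA (Ala) — synonymous.
Codon 3: CUG (Leu) → CUA (Leu) — synonymous.
Codon 5: ACU (Thr) → ACG (Thr) — synonymous.
Codon 6: AGU (Ser) → UGU (Cys) — missense.
Codon 7: CUU (Leu) → GUU (Val) — missense.
Synonymous: 3 of 5.

3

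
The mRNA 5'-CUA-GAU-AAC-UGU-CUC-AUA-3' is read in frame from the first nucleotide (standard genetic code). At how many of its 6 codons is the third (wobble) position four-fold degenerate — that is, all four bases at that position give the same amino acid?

Codon 1 CUA (Leu): third position 4-fold.
Codon 2 GAU (Asp): third position 2-fold.
Codon 3 AAC (Asn): third position 2-fold.
Codon 4 UGU (Cys): third position 2-fold.
Codon 5 CUC (Leu): third position 4-fold.
Codon 6 AUA (Ile): third position 3-fold.
Four-fold degenerate third positions: 2.

2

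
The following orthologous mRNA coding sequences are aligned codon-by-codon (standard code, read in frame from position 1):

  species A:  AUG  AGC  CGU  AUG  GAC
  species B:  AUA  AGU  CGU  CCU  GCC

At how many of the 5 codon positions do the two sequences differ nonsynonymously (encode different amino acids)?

Codon 1: AUG Met / AUA Ile — nonsynonymous.
Codon 2: AGC Ser / AGU Ser — synonymous.
Codon 3: CGU Arg / CGU Arg — identical.
Codon 4: AUG Met / CCU Pro — nonsynonymous.
Codon 5: GAC Asp / GCC Ala — nonsynonymous.
Nonsynonymous differences: 3.

3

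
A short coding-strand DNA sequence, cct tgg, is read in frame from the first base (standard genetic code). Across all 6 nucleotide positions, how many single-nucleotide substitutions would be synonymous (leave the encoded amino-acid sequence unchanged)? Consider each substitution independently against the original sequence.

Codon 1 (CCT, Pro): 3 synonymous substitutions.
Codon 2 (TGG, Trp): 0 synonymous substitutions.
Total: 3 + 0 = 3.

3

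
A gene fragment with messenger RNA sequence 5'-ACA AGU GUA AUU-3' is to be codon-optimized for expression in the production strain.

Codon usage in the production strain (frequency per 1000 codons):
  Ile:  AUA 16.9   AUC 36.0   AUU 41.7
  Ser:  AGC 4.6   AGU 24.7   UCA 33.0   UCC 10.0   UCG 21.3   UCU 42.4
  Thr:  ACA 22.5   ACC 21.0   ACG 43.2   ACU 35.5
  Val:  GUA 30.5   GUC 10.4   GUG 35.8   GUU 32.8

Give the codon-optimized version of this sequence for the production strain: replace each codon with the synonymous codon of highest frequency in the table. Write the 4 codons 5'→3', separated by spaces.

ACG UCU GUG AUU

Codon 1 (Thr): best is ACG at 43.2.
Codon 2 (Ser): best is UCU at 42.4.
Codon 3 (Val): best is GUG at 35.8.
Codon 4 (Ile): best is AUU at 41.7.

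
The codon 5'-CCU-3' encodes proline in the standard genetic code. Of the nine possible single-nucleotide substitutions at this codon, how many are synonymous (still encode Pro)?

Position 1: none → 0 synonymous.
Position 2: none → 0 synonymous.
Position 3: CCC, CCA, CCG → 3 synonymous.
Total: 0 + 0 + 3 = 3.

3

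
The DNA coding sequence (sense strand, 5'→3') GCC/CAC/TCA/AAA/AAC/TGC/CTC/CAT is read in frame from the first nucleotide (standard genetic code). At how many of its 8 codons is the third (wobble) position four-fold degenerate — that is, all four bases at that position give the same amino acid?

Codon 1 GCC (Ala): third position 4-fold.
Codon 2 CAC (His): third position 2-fold.
Codon 3 TCA (Ser): third position 4-fold.
Codon 4 AAA (Lys): third position 2-fold.
Codon 5 AAC (Asn): third position 2-fold.
Codon 6 TGC (Cys): third position 2-fold.
Codon 7 CTC (Leu): third position 4-fold.
Codon 8 CAT (His): third position 2-fold.
Four-fold degenerate third positions: 3.

3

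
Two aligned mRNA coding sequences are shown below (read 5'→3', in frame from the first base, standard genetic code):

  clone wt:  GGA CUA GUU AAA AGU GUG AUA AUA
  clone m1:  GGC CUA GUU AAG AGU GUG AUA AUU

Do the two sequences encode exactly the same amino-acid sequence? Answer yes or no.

Codon 1: GGA Gly / GGC Gly — synonymous.
Codon 2: CUA Leu / CUA Leu — identical.
Codon 3: GUU Val / GUU Val — identical.
Codon 4: AAA Lys / AAG Lys — synonymous.
Codon 5: AGU Ser / AGU Ser — identical.
Codon 6: GUG Val / GUG Val — identical.
Codon 7: AUA Ile / AUA Ile — identical.
Codon 8: AUA Ile / AUU Ile — synonymous.
Nonsynonymous differences: 0 → same protein.

yes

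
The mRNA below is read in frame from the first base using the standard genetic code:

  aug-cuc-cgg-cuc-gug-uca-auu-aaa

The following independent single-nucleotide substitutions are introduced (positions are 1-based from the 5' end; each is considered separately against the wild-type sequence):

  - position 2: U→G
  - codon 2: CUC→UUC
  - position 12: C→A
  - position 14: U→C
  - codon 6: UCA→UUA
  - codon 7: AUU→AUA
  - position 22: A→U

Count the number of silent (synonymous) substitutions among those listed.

Codon 1: AUG (Met) → AGG (Arg) — missense.
Codon 2: CUC (Leu) → UUC (Phe) — missense.
Codon 4: CUC (Leu) → CUA (Leu) — synonymous.
Codon 5: GUG (Val) → GCG (Ala) — missense.
Codon 6: UCA (Ser) → UUA (Leu) — missense.
Codon 7: AUU (Ile) → AUA (Ile) — synonymous.
Codon 8: AAA (Lys) → UAA (Stop) — nonsense.
Synonymous: 2 of 7.

2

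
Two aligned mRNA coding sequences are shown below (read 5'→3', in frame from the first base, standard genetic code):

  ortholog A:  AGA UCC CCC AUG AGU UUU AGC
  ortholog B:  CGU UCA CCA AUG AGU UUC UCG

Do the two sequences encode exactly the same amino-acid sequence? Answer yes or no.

Codon 1: AGA Arg / CGU Arg — synonymous.
Codon 2: UCC Ser / UCA Ser — synonymous.
Codon 3: CCC Pro / CCA Pro — synonymous.
Codon 4: AUG Met / AUG Met — identical.
Codon 5: AGU Ser / AGU Ser — identical.
Codon 6: UUU Phe / UUC Phe — synonymous.
Codon 7: AGC Ser / UCG Ser — synonymous.
Nonsynonymous differences: 0 → same protein.

yes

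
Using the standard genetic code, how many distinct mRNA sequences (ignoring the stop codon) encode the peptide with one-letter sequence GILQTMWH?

Gly: 4 codons.
Ile: 3 codons.
Leu: 6 codons.
Gln: 2 codons.
Thr: 4 codons.
Met: 1 codon.
Trp: 1 codon.
His: 2 codons.
4 × 3 × 6 × 2 × 4 × 1 × 1 × 2 = 1152.

1152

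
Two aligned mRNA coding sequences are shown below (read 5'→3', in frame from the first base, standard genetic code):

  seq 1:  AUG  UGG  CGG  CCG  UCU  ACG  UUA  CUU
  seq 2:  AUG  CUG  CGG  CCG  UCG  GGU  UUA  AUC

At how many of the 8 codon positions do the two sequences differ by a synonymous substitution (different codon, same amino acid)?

1

Codon 1: AUG Met / AUG Met — identical.
Codon 2: UGG Trp / CUG Leu — nonsynonymous.
Codon 3: CGG Arg / CGG Arg — identical.
Codon 4: CCG Pro / CCG Pro — identical.
Codon 5: UCU Ser / UCG Ser — synonymous.
Codon 6: ACG Thr / GGU Gly — nonsynonymous.
Codon 7: UUA Leu / UUA Leu — identical.
Codon 8: CUU Leu / AUC Ile — nonsynonymous.
Synonymous differences: 1.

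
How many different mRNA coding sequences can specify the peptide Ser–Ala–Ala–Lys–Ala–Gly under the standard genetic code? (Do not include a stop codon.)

3072

Ser: 6 codons.
Ala: 4 codons.
Ala: 4 codons.
Lys: 2 codons.
Ala: 4 codons.
Gly: 4 codons.
6 × 4 × 4 × 2 × 4 × 4 = 3072.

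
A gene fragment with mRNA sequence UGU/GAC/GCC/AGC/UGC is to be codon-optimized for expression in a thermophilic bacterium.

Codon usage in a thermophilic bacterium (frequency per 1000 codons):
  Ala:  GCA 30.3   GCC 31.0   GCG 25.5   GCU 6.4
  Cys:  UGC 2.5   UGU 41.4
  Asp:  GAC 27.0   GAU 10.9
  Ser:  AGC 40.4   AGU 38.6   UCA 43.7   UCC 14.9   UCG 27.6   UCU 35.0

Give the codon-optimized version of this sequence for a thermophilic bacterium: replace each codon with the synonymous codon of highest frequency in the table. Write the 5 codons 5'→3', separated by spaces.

Codon 1 (Cys): best is UGU at 41.4.
Codon 2 (Asp): best is GAC at 27.0.
Codon 3 (Ala): best is GCC at 31.0.
Codon 4 (Ser): best is UCA at 43.7.
Codon 5 (Cys): best is UGU at 41.4.

UGU GAC GCC UCA UGU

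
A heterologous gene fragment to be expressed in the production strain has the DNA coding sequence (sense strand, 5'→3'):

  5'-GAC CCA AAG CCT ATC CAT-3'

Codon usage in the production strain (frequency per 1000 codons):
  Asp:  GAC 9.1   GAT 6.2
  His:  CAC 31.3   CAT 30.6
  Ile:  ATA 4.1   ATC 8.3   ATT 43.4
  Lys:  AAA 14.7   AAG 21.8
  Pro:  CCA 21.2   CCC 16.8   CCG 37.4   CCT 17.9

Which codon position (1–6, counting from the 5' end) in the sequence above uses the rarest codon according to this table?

Codon 1 GAC (Asp): 9.1 per 1000.
Codon 2 CCA (Pro): 21.2 per 1000.
Codon 3 AAG (Lys): 21.8 per 1000.
Codon 4 CCT (Pro): 17.9 per 1000.
Codon 5 ATC (Ile): 8.3 per 1000.
Codon 6 CAT (His): 30.6 per 1000.
Lowest frequency is 8.3 at codon 5.

5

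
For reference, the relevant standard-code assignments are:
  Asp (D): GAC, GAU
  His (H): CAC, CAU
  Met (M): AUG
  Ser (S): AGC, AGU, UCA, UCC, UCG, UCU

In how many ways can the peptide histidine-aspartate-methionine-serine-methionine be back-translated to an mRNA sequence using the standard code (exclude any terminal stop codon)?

His: 2 codons.
Asp: 2 codons.
Met: 1 codon.
Ser: 6 codons.
Met: 1 codon.
2 × 2 × 1 × 6 × 1 = 24.

24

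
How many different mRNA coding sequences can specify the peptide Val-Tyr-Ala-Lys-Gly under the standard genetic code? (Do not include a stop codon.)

Val: 4 codons.
Tyr: 2 codons.
Ala: 4 codons.
Lys: 2 codons.
Gly: 4 codons.
4 × 2 × 4 × 2 × 4 = 256.

256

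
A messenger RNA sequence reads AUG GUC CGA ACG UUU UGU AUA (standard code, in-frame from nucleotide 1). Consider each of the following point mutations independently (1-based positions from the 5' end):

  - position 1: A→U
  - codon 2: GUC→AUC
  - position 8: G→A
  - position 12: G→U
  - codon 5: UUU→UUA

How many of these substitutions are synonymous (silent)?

Codon 1: AUG (Met) → UUG (Leu) — missense.
Codon 2: GUC (Val) → AUC (Ile) — missense.
Codon 3: CGA (Arg) → CAA (Gln) — missense.
Codon 4: ACG (Thr) → ACU (Thr) — synonymous.
Codon 5: UUU (Phe) → UUA (Leu) — missense.
Synonymous: 1 of 5.

1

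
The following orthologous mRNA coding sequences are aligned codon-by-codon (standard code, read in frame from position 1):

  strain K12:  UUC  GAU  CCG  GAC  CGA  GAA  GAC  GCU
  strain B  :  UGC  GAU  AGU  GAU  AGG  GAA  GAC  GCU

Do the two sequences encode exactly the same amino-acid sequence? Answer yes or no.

no

Codon 1: UUC Phe / UGC Cys — nonsynonymous.
Codon 2: GAU Asp / GAU Asp — identical.
Codon 3: CCG Pro / AGU Ser — nonsynonymous.
Codon 4: GAC Asp / GAU Asp — synonymous.
Codon 5: CGA Arg / AGG Arg — synonymous.
Codon 6: GAA Glu / GAA Glu — identical.
Codon 7: GAC Asp / GAC Asp — identical.
Codon 8: GCU Ala / GCU Ala — identical.
Nonsynonymous differences: 2 → different protein.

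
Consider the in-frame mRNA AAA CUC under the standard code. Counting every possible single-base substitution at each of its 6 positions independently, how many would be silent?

4

Codon 1 (AAA, Lys): 1 synonymous substitution.
Codon 2 (CUC, Leu): 3 synonymous substitutions.
Total: 1 + 3 = 4.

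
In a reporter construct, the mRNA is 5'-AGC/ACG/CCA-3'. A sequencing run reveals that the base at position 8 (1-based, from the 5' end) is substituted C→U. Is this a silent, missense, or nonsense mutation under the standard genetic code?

missense

Position 8 falls in codon 3: CCA → Pro.
After the substitution the codon is CUA → Leu.
Pro ≠ Leu, so this is a missense mutation.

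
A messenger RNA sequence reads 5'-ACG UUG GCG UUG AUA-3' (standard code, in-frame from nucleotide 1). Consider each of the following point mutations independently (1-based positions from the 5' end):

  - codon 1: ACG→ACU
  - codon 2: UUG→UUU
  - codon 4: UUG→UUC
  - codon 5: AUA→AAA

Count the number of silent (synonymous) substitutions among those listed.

1

Codon 1: ACG (Thr) → ACU (Thr) — synonymous.
Codon 2: UUG (Leu) → UUU (Phe) — missense.
Codon 4: UUG (Leu) → UUC (Phe) — missense.
Codon 5: AUA (Ile) → AAA (Lys) — missense.
Synonymous: 1 of 4.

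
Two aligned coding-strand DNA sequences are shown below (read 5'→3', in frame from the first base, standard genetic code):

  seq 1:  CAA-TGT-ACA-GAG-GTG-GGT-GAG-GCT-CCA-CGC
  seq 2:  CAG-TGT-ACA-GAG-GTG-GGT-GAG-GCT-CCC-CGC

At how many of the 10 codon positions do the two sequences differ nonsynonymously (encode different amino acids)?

Codon 1: CAA Gln / CAG Gln — synonymous.
Codon 2: TGT Cys / TGT Cys — identical.
Codon 3: ACA Thr / ACA Thr — identical.
Codon 4: GAG Glu / GAG Glu — identical.
Codon 5: GTG Val / GTG Val — identical.
Codon 6: GGT Gly / GGT Gly — identical.
Codon 7: GAG Glu / GAG Glu — identical.
Codon 8: GCT Ala / GCT Ala — identical.
Codon 9: CCA Pro / CCC Pro — synonymous.
Codon 10: CGC Arg / CGC Arg — identical.
Nonsynonymous differences: 0.

0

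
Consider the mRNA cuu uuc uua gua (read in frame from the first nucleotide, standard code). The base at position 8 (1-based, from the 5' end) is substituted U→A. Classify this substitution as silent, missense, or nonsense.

nonsense

Position 8 falls in codon 3: UUA → Leu.
After the substitution the codon is UAA → Stop.
The new codon is a stop codon, so this is a nonsense mutation.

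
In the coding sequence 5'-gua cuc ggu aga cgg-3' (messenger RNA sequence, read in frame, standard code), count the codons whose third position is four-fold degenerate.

Codon 1 GUA (Val): third position 4-fold.
Codon 2 CUC (Leu): third position 4-fold.
Codon 3 GGU (Gly): third position 4-fold.
Codon 4 AGA (Arg): third position 2-fold.
Codon 5 CGG (Arg): third position 4-fold.
Four-fold degenerate third positions: 4.

4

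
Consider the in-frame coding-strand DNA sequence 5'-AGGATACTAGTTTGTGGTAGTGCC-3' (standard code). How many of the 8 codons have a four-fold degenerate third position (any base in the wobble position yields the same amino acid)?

4

Codon 1 AGG (Arg): third position 2-fold.
Codon 2 ATA (Ile): third position 3-fold.
Codon 3 CTA (Leu): third position 4-fold.
Codon 4 GTT (Val): third position 4-fold.
Codon 5 TGT (Cys): third position 2-fold.
Codon 6 GGT (Gly): third position 4-fold.
Codon 7 AGT (Ser): third position 2-fold.
Codon 8 GCC (Ala): third position 4-fold.
Four-fold degenerate third positions: 4.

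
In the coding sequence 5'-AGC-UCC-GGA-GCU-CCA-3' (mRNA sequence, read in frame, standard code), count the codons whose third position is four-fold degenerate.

Codon 1 AGC (Ser): third position 2-fold.
Codon 2 UCC (Ser): third position 4-fold.
Codon 3 GGA (Gly): third position 4-fold.
Codon 4 GCU (Ala): third position 4-fold.
Codon 5 CCA (Pro): third position 4-fold.
Four-fold degenerate third positions: 4.

4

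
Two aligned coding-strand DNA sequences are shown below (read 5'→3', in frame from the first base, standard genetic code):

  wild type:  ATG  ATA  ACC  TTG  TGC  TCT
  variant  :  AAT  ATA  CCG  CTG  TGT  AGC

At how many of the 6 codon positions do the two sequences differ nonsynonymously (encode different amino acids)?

Codon 1: ATG Met / AAT Asn — nonsynonymous.
Codon 2: ATA Ile / ATA Ile — identical.
Codon 3: ACC Thr / CCG Pro — nonsynonymous.
Codon 4: TTG Leu / CTG Leu — synonymous.
Codon 5: TGC Cys / TGT Cys — synonymous.
Codon 6: TCT Ser / AGC Ser — synonymous.
Nonsynonymous differences: 2.

2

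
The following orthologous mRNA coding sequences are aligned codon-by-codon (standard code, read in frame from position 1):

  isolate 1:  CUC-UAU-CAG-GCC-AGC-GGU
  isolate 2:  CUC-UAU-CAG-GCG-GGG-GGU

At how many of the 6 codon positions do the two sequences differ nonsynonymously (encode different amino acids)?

1

Codon 1: CUC Leu / CUC Leu — identical.
Codon 2: UAU Tyr / UAU Tyr — identical.
Codon 3: CAG Gln / CAG Gln — identical.
Codon 4: GCC Ala / GCG Ala — synonymous.
Codon 5: AGC Ser / GGG Gly — nonsynonymous.
Codon 6: GGU Gly / GGU Gly — identical.
Nonsynonymous differences: 1.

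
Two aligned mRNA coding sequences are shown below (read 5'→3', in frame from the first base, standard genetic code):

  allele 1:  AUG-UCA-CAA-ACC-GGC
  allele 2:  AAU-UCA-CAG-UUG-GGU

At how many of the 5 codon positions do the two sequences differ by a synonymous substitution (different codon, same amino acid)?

2

Codon 1: AUG Met / AAU Asn — nonsynonymous.
Codon 2: UCA Ser / UCA Ser — identical.
Codon 3: CAA Gln / CAG Gln — synonymous.
Codon 4: ACC Thr / UUG Leu — nonsynonymous.
Codon 5: GGC Gly / GGU Gly — synonymous.
Synonymous differences: 2.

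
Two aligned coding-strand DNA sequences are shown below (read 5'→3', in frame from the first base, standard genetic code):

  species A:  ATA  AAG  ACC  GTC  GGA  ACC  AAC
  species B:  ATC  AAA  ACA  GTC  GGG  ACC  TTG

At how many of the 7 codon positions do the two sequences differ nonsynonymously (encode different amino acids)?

1

Codon 1: ATA Ile / ATC Ile — synonymous.
Codon 2: AAG Lys / AAA Lys — synonymous.
Codon 3: ACC Thr / ACA Thr — synonymous.
Codon 4: GTC Val / GTC Val — identical.
Codon 5: GGA Gly / GGG Gly — synonymous.
Codon 6: ACC Thr / ACC Thr — identical.
Codon 7: AAC Asn / TTG Leu — nonsynonymous.
Nonsynonymous differences: 1.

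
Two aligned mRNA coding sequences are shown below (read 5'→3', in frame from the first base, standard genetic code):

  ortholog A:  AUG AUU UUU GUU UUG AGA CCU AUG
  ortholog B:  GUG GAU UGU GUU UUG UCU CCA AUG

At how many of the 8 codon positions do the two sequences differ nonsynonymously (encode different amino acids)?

Codon 1: AUG Met / GUG Val — nonsynonymous.
Codon 2: AUU Ile / GAU Asp — nonsynonymous.
Codon 3: UUU Phe / UGU Cys — nonsynonymous.
Codon 4: GUU Val / GUU Val — identical.
Codon 5: UUG Leu / UUG Leu — identical.
Codon 6: AGA Arg / UCU Ser — nonsynonymous.
Codon 7: CCU Pro / CCA Pro — synonymous.
Codon 8: AUG Met / AUG Met — identical.
Nonsynonymous differences: 4.

4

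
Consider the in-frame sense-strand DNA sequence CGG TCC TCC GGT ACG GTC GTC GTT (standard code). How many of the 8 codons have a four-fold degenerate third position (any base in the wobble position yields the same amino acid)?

8

Codon 1 CGG (Arg): third position 4-fold.
Codon 2 TCC (Ser): third position 4-fold.
Codon 3 TCC (Ser): third position 4-fold.
Codon 4 GGT (Gly): third position 4-fold.
Codon 5 ACG (Thr): third position 4-fold.
Codon 6 GTC (Val): third position 4-fold.
Codon 7 GTC (Val): third position 4-fold.
Codon 8 GTT (Val): third position 4-fold.
Four-fold degenerate third positions: 8.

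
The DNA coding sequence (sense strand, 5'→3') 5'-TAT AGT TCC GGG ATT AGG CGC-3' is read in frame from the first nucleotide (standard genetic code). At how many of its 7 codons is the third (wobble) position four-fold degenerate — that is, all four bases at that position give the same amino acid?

3

Codon 1 TAT (Tyr): third position 2-fold.
Codon 2 AGT (Ser): third position 2-fold.
Codon 3 TCC (Ser): third position 4-fold.
Codon 4 GGG (Gly): third position 4-fold.
Codon 5 ATT (Ile): third position 3-fold.
Codon 6 AGG (Arg): third position 2-fold.
Codon 7 CGC (Arg): third position 4-fold.
Four-fold degenerate third positions: 3.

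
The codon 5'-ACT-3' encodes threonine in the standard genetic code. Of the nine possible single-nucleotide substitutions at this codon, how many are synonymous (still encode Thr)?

Position 1: none → 0 synonymous.
Position 2: none → 0 synonymous.
Position 3: ACC, ACA, ACG → 3 synonymous.
Total: 0 + 0 + 3 = 3.

3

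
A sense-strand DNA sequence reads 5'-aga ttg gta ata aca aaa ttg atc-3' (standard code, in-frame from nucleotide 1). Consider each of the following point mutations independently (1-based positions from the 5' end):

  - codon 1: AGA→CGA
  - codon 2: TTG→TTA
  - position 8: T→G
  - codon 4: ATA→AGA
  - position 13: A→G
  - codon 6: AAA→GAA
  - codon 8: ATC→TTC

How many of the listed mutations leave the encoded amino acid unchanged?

Codon 1: AGA (Arg) → CGA (Arg) — synonymous.
Codon 2: TTG (Leu) → TTA (Leu) — synonymous.
Codon 3: GTA (Val) → GGA (Gly) — missense.
Codon 4: ATA (Ile) → AGA (Arg) — missense.
Codon 5: ACA (Thr) → GCA (Ala) — missense.
Codon 6: AAA (Lys) → GAA (Glu) — missense.
Codon 8: ATC (Ile) → TTC (Phe) — missense.
Synonymous: 2 of 7.

2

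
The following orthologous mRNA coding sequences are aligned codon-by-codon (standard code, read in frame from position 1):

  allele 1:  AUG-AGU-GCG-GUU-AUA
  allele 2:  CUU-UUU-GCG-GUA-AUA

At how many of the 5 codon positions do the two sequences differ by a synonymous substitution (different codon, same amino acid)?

1

Codon 1: AUG Met / CUU Leu — nonsynonymous.
Codon 2: AGU Ser / UUU Phe — nonsynonymous.
Codon 3: GCG Ala / GCG Ala — identical.
Codon 4: GUU Val / GUA Val — synonymous.
Codon 5: AUA Ile / AUA Ile — identical.
Synonymous differences: 1.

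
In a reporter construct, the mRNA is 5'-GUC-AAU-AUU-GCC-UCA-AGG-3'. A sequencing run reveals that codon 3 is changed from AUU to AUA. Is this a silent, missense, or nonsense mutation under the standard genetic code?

silent

Position 9 falls in codon 3: AUU → Ile.
After the substitution the codon is AUA → Ile.
Both encode Ile, so the change is synonymous.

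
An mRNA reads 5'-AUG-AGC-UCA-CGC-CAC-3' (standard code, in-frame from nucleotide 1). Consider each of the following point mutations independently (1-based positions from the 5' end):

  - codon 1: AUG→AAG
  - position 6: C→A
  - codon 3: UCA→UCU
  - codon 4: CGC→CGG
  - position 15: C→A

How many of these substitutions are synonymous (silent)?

Codon 1: AUG (Met) → AAG (Lys) — missense.
Codon 2: AGC (Ser) → AGA (Arg) — missense.
Codon 3: UCA (Ser) → UCU (Ser) — synonymous.
Codon 4: CGC (Arg) → CGG (Arg) — synonymous.
Codon 5: CAC (His) → CAA (Gln) — missense.
Synonymous: 2 of 5.

2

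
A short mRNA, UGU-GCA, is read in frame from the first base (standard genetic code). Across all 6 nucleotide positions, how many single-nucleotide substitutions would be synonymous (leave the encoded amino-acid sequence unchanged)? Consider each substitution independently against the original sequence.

4

Codon 1 (UGU, Cys): 1 synonymous substitution.
Codon 2 (GCA, Ala): 3 synonymous substitutions.
Total: 1 + 3 = 4.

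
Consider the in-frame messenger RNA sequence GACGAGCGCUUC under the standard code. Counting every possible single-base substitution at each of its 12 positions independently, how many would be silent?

6

Codon 1 (GAC, Asp): 1 synonymous substitution.
Codon 2 (GAG, Glu): 1 synonymous substitution.
Codon 3 (CGC, Arg): 3 synonymous substitutions.
Codon 4 (UUC, Phe): 1 synonymous substitution.
Total: 1 + 1 + 3 + 1 = 6.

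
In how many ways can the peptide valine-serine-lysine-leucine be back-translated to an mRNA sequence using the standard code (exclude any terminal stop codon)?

Val: 4 codons.
Ser: 6 codons.
Lys: 2 codons.
Leu: 6 codons.
4 × 6 × 2 × 6 = 288.

288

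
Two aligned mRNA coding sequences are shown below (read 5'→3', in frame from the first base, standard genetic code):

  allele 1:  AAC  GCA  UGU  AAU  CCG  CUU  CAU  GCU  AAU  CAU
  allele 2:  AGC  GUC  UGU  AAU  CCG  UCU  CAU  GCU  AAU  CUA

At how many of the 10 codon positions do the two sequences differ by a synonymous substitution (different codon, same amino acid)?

Codon 1: AAC Asn / AGC Ser — nonsynonymous.
Codon 2: GCA Ala / GUC Val — nonsynonymous.
Codon 3: UGU Cys / UGU Cys — identical.
Codon 4: AAU Asn / AAU Asn — identical.
Codon 5: CCG Pro / CCG Pro — identical.
Codon 6: CUU Leu / UCU Ser — nonsynonymous.
Codon 7: CAU His / CAU His — identical.
Codon 8: GCU Ala / GCU Ala — identical.
Codon 9: AAU Asn / AAU Asn — identical.
Codon 10: CAU His / CUA Leu — nonsynonymous.
Synonymous differences: 0.

0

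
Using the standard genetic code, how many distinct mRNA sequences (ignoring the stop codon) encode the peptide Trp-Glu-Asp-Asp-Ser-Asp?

96

Trp: 1 codon.
Glu: 2 codons.
Asp: 2 codons.
Asp: 2 codons.
Ser: 6 codons.
Asp: 2 codons.
1 × 2 × 2 × 2 × 6 × 2 = 96.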